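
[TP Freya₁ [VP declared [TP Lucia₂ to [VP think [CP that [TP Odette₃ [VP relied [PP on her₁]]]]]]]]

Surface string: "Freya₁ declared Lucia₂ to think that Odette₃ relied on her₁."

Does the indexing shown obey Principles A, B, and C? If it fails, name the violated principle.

The two coindexed NPs are *Freya₁* and *her₁*.
*her₁* is a pronoun; its binding domain is the embedded TP, whose subject is Odette₃. Within that domain it is c-commanded only by *Odette₃*, which carries a different index — the pronoun is free locally, so Principle B holds.
*Freya₁* is an R-expression; *her₁* does not c-command it, and no other NP shares its index, so Principle C is satisfied.
All principles are respected.

grammatical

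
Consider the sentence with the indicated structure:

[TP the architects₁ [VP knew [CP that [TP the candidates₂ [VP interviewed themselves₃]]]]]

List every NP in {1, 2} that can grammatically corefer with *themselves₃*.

{2}

*themselves* is an anaphor, so Principle A applies: it must be bound in its binding domain.
Binding domain of *themselves₃*: the embedded TP, whose subject is the candidates₂.
*the architects₁* c-commands the anaphor but is outside its binding domain → cannot satisfy Principle A.
*the candidates₂* c-commands the anaphor within its binding domain → licit binder.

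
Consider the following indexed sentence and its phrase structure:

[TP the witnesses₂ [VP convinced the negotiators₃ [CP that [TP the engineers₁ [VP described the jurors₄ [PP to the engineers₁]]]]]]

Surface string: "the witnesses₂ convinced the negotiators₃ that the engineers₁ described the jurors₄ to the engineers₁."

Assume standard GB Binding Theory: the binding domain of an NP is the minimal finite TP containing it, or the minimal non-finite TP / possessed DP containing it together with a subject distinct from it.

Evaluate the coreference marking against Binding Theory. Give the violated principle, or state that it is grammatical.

The two coindexed NPs are *the engineers₁* (the lower occurrence) and *the engineers₁* (the higher occurrence).
*the engineers₁* (the lower occurrence) is an R-expression. Principle C requires it to be free everywhere.
*the engineers₁* (the higher occurrence) c-commands it and carries the same index.
The R-expression is bound → Principle C violation.

Principle C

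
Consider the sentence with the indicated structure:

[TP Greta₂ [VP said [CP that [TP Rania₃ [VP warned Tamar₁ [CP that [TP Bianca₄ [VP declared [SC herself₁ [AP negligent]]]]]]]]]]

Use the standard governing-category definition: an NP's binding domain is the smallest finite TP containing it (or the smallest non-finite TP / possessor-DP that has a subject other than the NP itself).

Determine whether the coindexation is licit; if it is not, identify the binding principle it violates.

The two coindexed NPs are *Tamar₁* and *herself₁*.
*herself₁* is an anaphor. Principle A requires it to be bound within its binding domain — the embedded TP, whose subject is Bianca₄.
Within that domain it is c-commanded by *Bianca₄*, which does not share its index.
*Tamar₁* does c-command the anaphor, but from outside its binding domain.
The anaphor is unbound in its domain → Principle A violation.

Principle A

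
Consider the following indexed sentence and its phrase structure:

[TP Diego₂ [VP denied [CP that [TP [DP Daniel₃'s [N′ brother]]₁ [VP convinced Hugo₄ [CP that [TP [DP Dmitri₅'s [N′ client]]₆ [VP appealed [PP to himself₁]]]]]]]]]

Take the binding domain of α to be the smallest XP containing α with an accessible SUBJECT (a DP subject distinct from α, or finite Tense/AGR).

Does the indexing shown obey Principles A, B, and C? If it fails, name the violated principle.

Principle A

The two coindexed NPs are *[Daniel₃'s brother]₁* and *himself₁*.
*himself₁* is an anaphor. Principle A requires it to be bound within its binding domain — the embedded TP, whose subject is [Dmitri₅'s client]₆.
Within that domain it is c-commanded by *[Dmitri₅'s client]₆*, which does not share its index.
*[Daniel₃'s brother]₁* does c-command the anaphor, but from outside its binding domain.
The anaphor is unbound in its domain → Principle A violation.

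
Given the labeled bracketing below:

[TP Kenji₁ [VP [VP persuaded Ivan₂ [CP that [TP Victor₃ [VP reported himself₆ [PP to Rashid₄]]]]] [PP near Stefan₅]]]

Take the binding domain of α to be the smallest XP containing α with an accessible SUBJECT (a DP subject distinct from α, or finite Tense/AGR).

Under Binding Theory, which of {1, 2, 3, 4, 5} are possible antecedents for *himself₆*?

{3}

*himself* is an anaphor, so Principle A applies: it must be bound in its binding domain.
Binding domain of *himself₆*: the embedded TP, whose subject is Victor₃.
*Kenji₁* c-commands the anaphor but is outside its binding domain → cannot satisfy Principle A.
*Ivan₂* c-commands the anaphor but is outside its binding domain → cannot satisfy Principle A.
*Victor₃* c-commands the anaphor within its binding domain → licit binder.
*Rashid₄* does not c-command the anaphor → cannot bind it.
*Stefan₅* does not c-command the anaphor → cannot bind it.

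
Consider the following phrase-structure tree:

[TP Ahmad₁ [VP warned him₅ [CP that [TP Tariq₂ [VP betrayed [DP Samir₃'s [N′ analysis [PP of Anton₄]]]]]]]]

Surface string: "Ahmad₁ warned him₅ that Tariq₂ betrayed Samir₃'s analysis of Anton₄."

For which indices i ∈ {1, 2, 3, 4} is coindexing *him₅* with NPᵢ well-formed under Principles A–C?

*him* is a pronoun, so Principle B applies: it must be free in its binding domain.
Binding domain of *him₅*: the matrix TP, whose subject is Ahmad₁.
*Ahmad₁* c-commands the pronoun within its binding domain → coindexation would violate Principle B.
*Tariq₂*: the pronoun c-commands this R-expression → coindexation would violate Principle C on *Tariq₂*.
*Samir₃*: the pronoun c-commands this R-expression → coindexation would violate Principle C on *Samir₃*.
*Anton₄*: the pronoun c-commands this R-expression → coindexation would violate Principle C on *Anton₄*.

none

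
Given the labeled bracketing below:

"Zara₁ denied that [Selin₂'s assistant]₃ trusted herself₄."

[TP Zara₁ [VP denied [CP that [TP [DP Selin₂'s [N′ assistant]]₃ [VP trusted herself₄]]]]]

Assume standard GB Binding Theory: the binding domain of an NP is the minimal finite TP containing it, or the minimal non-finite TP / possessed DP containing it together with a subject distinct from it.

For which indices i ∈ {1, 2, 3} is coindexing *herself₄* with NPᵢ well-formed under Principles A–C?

*herself* is an anaphor, so Principle A applies: it must be bound in its binding domain.
Binding domain of *herself₄*: the embedded TP, whose subject is [Selin₂'s assistant]₃.
*Zara₁* c-commands the anaphor but is outside its binding domain → cannot satisfy Principle A.
*Selin₂* does not c-command the anaphor → cannot bind it.
*[Selin₂'s assistant]₃* c-commands the anaphor within its binding domain → licit binder.

{3}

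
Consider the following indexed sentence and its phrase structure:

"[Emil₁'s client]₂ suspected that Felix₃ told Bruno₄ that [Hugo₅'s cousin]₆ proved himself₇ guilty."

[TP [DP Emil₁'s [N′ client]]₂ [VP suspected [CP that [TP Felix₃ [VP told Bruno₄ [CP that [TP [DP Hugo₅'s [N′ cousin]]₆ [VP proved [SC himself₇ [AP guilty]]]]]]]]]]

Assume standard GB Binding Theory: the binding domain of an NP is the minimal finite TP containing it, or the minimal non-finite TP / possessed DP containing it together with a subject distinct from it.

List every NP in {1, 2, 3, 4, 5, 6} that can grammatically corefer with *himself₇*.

*himself* is an anaphor, so Principle A applies: it must be bound in its binding domain.
Binding domain of *himself₇*: the embedded TP, whose subject is [Hugo₅'s cousin]₆.
*Emil₁* does not c-command the anaphor → cannot bind it.
*[Emil₁'s client]₂* c-commands the anaphor but is outside its binding domain → cannot satisfy Principle A.
*Felix₃* c-commands the anaphor but is outside its binding domain → cannot satisfy Principle A.
*Bruno₄* c-commands the anaphor but is outside its binding domain → cannot satisfy Principle A.
*Hugo₅* does not c-command the anaphor → cannot bind it.
*[Hugo₅'s cousin]₆* c-commands the anaphor within its binding domain → licit binder.

{6}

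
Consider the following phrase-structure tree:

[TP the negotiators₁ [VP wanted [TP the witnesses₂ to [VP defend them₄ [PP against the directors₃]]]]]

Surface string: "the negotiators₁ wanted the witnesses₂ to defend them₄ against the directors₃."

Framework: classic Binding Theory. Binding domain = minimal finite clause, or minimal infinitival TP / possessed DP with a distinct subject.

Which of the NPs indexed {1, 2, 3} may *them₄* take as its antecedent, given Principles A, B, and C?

{1}

*them* is a pronoun, so Principle B applies: it must be free in its binding domain.
Binding domain of *them₄*: the embedded TP, whose subject is the witnesses₂.
*the negotiators₁* c-commands the pronoun but from outside its binding domain, and is not c-commanded by it → coindexation permitted.
*the witnesses₂* c-commands the pronoun within its binding domain → coindexation would violate Principle B.
*the directors₃*: the pronoun c-commands this R-expression → coindexation would violate Principle C on *the directors₃*.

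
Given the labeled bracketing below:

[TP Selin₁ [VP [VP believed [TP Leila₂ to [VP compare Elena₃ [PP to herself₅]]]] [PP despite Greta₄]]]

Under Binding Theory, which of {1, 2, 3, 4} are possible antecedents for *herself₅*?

{2, 3}

*herself* is an anaphor, so Principle A applies: it must be bound in its binding domain.
Binding domain of *herself₅*: the embedded TP, whose subject is Leila₂.
*Selin₁* c-commands the anaphor but is outside its binding domain → cannot satisfy Principle A.
*Leila₂* c-commands the anaphor within its binding domain → licit binder.
*Elena₃* c-commands the anaphor within its binding domain → licit binder.
*Greta₄* does not c-command the anaphor → cannot bind it.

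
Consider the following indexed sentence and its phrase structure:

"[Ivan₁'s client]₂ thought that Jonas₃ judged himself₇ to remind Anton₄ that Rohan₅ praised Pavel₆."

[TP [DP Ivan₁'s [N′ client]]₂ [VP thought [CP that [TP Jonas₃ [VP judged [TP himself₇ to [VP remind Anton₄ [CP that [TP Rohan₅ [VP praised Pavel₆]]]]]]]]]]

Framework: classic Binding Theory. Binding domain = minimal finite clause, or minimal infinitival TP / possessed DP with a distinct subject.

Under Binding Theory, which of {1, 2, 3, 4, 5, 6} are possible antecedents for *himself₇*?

*himself* is an anaphor, so Principle A applies: it must be bound in its binding domain.
Binding domain of *himself₇*: the embedded TP, whose subject is Jonas₃.
*Ivan₁* does not c-command the anaphor → cannot bind it.
*[Ivan₁'s client]₂* c-commands the anaphor but is outside its binding domain → cannot satisfy Principle A.
*Jonas₃* c-commands the anaphor within its binding domain → licit binder.
*Anton₄* does not c-command the anaphor → cannot bind it.
*Rohan₅* does not c-command the anaphor → cannot bind it.
*Pavel₆* does not c-command the anaphor → cannot bind it.

{3}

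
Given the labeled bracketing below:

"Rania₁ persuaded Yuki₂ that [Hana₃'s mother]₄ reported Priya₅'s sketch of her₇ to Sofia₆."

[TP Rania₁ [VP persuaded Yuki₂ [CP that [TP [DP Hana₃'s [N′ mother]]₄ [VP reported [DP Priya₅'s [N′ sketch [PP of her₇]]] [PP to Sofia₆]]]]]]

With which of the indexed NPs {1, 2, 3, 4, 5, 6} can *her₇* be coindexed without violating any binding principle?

{1, 2, 3, 4, 6}

*her* is a pronoun, so Principle B applies: it must be free in its binding domain.
Binding domain of *her₇*: the possessed DP, whose subject is Priya₅.
*Rania₁* c-commands the pronoun but from outside its binding domain, and is not c-commanded by it → coindexation permitted.
*Yuki₂* c-commands the pronoun but from outside its binding domain, and is not c-commanded by it → coindexation permitted.
*Hana₃* and the pronoun do not c-command one another → neither Principle B nor Principle C is at stake; coindexation permitted.
*[Hana₃'s mother]₄* c-commands the pronoun but from outside its binding domain, and is not c-commanded by it → coindexation permitted.
*Priya₅* c-commands the pronoun within its binding domain → coindexation would violate Principle B.
*Sofia₆* and the pronoun do not c-command one another → neither Principle B nor Principle C is at stake; coindexation permitted.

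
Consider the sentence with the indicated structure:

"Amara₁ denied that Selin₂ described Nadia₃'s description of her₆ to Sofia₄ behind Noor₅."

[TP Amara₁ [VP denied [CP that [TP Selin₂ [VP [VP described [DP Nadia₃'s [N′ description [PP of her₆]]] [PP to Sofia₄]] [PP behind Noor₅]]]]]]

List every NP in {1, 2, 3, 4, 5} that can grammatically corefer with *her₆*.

*her* is a pronoun, so Principle B applies: it must be free in its binding domain.
Binding domain of *her₆*: the possessed DP, whose subject is Nadia₃.
*Amara₁* c-commands the pronoun but from outside its binding domain, and is not c-commanded by it → coindexation permitted.
*Selin₂* c-commands the pronoun but from outside its binding domain, and is not c-commanded by it → coindexation permitted.
*Nadia₃* c-commands the pronoun within its binding domain → coindexation would violate Principle B.
*Sofia₄* and the pronoun do not c-command one another → neither Principle B nor Principle C is at stake; coindexation permitted.
*Noor₅* and the pronoun do not c-command one another → neither Principle B nor Principle C is at stake; coindexation permitted.

{1, 2, 4, 5}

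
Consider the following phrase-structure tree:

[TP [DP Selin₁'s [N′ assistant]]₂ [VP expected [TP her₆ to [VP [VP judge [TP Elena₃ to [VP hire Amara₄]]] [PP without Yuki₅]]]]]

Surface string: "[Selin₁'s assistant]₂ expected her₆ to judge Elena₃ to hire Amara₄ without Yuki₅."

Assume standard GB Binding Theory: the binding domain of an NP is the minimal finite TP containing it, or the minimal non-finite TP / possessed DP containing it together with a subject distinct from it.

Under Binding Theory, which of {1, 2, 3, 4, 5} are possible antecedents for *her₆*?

*her* is a pronoun, so Principle B applies: it must be free in its binding domain.
Binding domain of *her₆*: the matrix TP, whose subject is [Selin₁'s assistant]₂.
*Selin₁* and the pronoun do not c-command one another → neither Principle B nor Principle C is at stake; coindexation permitted.
*[Selin₁'s assistant]₂* c-commands the pronoun within its binding domain → coindexation would violate Principle B.
*Elena₃*: the pronoun c-commands this R-expression → coindexation would violate Principle C on *Elena₃*.
*Amara₄*: the pronoun c-commands this R-expression → coindexation would violate Principle C on *Amara₄*.
*Yuki₅*: the pronoun c-commands this R-expression → coindexation would violate Principle C on *Yuki₅*.

{1}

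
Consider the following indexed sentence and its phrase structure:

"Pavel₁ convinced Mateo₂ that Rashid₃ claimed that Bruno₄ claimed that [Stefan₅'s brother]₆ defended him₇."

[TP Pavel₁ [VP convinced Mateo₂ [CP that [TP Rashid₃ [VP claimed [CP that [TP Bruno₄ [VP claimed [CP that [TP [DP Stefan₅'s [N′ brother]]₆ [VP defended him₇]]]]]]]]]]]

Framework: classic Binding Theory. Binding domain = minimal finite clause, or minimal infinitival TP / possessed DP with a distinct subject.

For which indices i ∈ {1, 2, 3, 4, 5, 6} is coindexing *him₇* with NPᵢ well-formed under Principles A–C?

{1, 2, 3, 4, 5}

*him* is a pronoun, so Principle B applies: it must be free in its binding domain.
Binding domain of *him₇*: the embedded TP, whose subject is [Stefan₅'s brother]₆.
*Pavel₁* c-commands the pronoun but from outside its binding domain, and is not c-commanded by it → coindexation permitted.
*Mateo₂* c-commands the pronoun but from outside its binding domain, and is not c-commanded by it → coindexation permitted.
*Rashid₃* c-commands the pronoun but from outside its binding domain, and is not c-commanded by it → coindexation permitted.
*Bruno₄* c-commands the pronoun but from outside its binding domain, and is not c-commanded by it → coindexation permitted.
*Stefan₅* and the pronoun do not c-command one another → neither Principle B nor Principle C is at stake; coindexation permitted.
*[Stefan₅'s brother]₆* c-commands the pronoun within its binding domain → coindexation would violate Principle B.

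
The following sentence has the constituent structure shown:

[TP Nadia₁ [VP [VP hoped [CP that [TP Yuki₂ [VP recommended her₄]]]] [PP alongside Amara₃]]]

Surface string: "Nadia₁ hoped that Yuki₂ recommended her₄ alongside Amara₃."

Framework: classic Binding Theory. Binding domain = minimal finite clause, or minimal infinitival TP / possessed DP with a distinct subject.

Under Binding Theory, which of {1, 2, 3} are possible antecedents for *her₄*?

*her* is a pronoun, so Principle B applies: it must be free in its binding domain.
Binding domain of *her₄*: the embedded TP, whose subject is Yuki₂.
*Nadia₁* c-commands the pronoun but from outside its binding domain, and is not c-commanded by it → coindexation permitted.
*Yuki₂* c-commands the pronoun within its binding domain → coindexation would violate Principle B.
*Amara₃* and the pronoun do not c-command one another → neither Principle B nor Principle C is at stake; coindexation permitted.

{1, 3}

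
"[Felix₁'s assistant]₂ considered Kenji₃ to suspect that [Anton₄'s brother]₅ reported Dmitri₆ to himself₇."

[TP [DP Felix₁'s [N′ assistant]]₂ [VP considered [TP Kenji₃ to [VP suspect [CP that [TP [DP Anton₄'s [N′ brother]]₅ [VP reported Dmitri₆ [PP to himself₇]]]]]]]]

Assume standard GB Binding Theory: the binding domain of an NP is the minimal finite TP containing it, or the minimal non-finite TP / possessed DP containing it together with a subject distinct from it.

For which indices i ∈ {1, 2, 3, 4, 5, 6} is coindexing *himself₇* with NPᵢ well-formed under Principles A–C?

*himself* is an anaphor, so Principle A applies: it must be bound in its binding domain.
Binding domain of *himself₇*: the embedded TP, whose subject is [Anton₄'s brother]₅.
*Felix₁* does not c-command the anaphor → cannot bind it.
*[Felix₁'s assistant]₂* c-commands the anaphor but is outside its binding domain → cannot satisfy Principle A.
*Kenji₃* c-commands the anaphor but is outside its binding domain → cannot satisfy Principle A.
*Anton₄* does not c-command the anaphor → cannot bind it.
*[Anton₄'s brother]₅* c-commands the anaphor within its binding domain → licit binder.
*Dmitri₆* c-commands the anaphor within its binding domain → licit binder.

{5, 6}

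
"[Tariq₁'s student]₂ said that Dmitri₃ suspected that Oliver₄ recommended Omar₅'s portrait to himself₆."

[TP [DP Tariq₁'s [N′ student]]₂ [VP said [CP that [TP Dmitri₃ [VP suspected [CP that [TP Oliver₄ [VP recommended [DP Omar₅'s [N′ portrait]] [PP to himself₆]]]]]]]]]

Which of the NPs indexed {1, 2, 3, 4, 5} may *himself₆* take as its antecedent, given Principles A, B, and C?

{4}

*himself* is an anaphor, so Principle A applies: it must be bound in its binding domain.
Binding domain of *himself₆*: the embedded TP, whose subject is Oliver₄.
*Tariq₁* does not c-command the anaphor → cannot bind it.
*[Tariq₁'s student]₂* c-commands the anaphor but is outside its binding domain → cannot satisfy Principle A.
*Dmitri₃* c-commands the anaphor but is outside its binding domain → cannot satisfy Principle A.
*Oliver₄* c-commands the anaphor within its binding domain → licit binder.
*Omar₅* does not c-command the anaphor → cannot bind it.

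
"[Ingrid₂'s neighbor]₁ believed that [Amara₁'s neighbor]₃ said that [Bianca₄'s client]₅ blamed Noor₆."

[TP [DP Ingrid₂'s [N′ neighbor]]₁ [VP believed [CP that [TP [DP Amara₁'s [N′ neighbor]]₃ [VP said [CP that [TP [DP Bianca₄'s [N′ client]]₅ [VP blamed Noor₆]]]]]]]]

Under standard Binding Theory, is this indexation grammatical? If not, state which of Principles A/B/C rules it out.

The two coindexed NPs are *[Ingrid₂'s neighbor]₁* and *Amara₁*.
*Amara₁* is an R-expression. Principle C requires it to be free everywhere.
*[Ingrid₂'s neighbor]₁* c-commands it and carries the same index.
The R-expression is bound → Principle C violation.

Principle C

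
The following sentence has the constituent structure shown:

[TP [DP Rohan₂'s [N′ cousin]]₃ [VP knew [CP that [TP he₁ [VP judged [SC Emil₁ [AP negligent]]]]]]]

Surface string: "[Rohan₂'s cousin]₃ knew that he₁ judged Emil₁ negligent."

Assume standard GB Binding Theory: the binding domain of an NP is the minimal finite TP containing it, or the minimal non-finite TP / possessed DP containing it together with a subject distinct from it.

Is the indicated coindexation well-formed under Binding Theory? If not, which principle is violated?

The two coindexed NPs are *he₁* and *Emil₁*.
*Emil₁* is an R-expression. Principle C requires it to be free everywhere.
*he₁* c-commands it and carries the same index.
The R-expression is bound → Principle C violation.

Principle C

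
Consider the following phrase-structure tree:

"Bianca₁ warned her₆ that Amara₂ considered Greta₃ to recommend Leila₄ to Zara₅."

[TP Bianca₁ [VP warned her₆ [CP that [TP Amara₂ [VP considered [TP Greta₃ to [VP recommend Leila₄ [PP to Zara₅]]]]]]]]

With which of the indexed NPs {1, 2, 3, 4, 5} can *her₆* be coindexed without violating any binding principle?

none

*her* is a pronoun, so Principle B applies: it must be free in its binding domain.
Binding domain of *her₆*: the matrix TP, whose subject is Bianca₁.
*Bianca₁* c-commands the pronoun within its binding domain → coindexation would violate Principle B.
*Amara₂*: the pronoun c-commands this R-expression → coindexation would violate Principle C on *Amara₂*.
*Greta₃*: the pronoun c-commands this R-expression → coindexation would violate Principle C on *Greta₃*.
*Leila₄*: the pronoun c-commands this R-expression → coindexation would violate Principle C on *Leila₄*.
*Zara₅*: the pronoun c-commands this R-expression → coindexation would violate Principle C on *Zara₅*.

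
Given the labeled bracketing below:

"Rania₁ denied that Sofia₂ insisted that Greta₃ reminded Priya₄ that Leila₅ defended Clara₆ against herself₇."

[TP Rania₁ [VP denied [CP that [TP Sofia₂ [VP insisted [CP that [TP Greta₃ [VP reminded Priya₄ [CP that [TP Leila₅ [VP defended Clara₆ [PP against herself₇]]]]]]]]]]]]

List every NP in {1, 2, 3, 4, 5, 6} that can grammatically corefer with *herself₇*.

*herself* is an anaphor, so Principle A applies: it must be bound in its binding domain.
Binding domain of *herself₇*: the embedded TP, whose subject is Leila₅.
*Rania₁* c-commands the anaphor but is outside its binding domain → cannot satisfy Principle A.
*Sofia₂* c-commands the anaphor but is outside its binding domain → cannot satisfy Principle A.
*Greta₃* c-commands the anaphor but is outside its binding domain → cannot satisfy Principle A.
*Priya₄* c-commands the anaphor but is outside its binding domain → cannot satisfy Principle A.
*Leila₅* c-commands the anaphor within its binding domain → licit binder.
*Clara₆* c-commands the anaphor within its binding domain → licit binder.

{5, 6}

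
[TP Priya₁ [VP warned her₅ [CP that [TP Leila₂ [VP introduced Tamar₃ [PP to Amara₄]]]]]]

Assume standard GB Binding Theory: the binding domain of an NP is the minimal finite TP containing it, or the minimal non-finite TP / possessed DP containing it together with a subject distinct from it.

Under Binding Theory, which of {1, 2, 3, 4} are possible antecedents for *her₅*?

none

*her* is a pronoun, so Principle B applies: it must be free in its binding domain.
Binding domain of *her₅*: the matrix TP, whose subject is Priya₁.
*Priya₁* c-commands the pronoun within its binding domain → coindexation would violate Principle B.
*Leila₂*: the pronoun c-commands this R-expression → coindexation would violate Principle C on *Leila₂*.
*Tamar₃*: the pronoun c-commands this R-expression → coindexation would violate Principle C on *Tamar₃*.
*Amara₄*: the pronoun c-commands this R-expression → coindexation would violate Principle C on *Amara₄*.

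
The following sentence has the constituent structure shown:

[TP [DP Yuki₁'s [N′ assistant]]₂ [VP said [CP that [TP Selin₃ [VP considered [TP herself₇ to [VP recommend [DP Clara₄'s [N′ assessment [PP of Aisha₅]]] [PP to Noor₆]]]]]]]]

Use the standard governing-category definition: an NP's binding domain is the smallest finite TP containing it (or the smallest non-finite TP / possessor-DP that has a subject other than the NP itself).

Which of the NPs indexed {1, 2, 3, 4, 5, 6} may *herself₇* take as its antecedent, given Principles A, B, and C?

{3}

*herself* is an anaphor, so Principle A applies: it must be bound in its binding domain.
Binding domain of *herself₇*: the embedded TP, whose subject is Selin₃.
*Yuki₁* does not c-command the anaphor → cannot bind it.
*[Yuki₁'s assistant]₂* c-commands the anaphor but is outside its binding domain → cannot satisfy Principle A.
*Selin₃* c-commands the anaphor within its binding domain → licit binder.
*Clara₄* does not c-command the anaphor → cannot bind it.
*Aisha₅* does not c-command the anaphor → cannot bind it.
*Noor₆* does not c-command the anaphor → cannot bind it.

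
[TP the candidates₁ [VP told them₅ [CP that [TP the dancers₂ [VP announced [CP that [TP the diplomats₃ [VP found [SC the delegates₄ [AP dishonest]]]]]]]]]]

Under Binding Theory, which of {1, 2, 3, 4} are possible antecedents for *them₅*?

*them* is a pronoun, so Principle B applies: it must be free in its binding domain.
Binding domain of *them₅*: the matrix TP, whose subject is the candidates₁.
*the candidates₁* c-commands the pronoun within its binding domain → coindexation would violate Principle B.
*the dancers₂*: the pronoun c-commands this R-expression → coindexation would violate Principle C on *the dancers₂*.
*the diplomats₃*: the pronoun c-commands this R-expression → coindexation would violate Principle C on *the diplomats₃*.
*the delegates₄*: the pronoun c-commands this R-expression → coindexation would violate Principle C on *the delegates₄*.

none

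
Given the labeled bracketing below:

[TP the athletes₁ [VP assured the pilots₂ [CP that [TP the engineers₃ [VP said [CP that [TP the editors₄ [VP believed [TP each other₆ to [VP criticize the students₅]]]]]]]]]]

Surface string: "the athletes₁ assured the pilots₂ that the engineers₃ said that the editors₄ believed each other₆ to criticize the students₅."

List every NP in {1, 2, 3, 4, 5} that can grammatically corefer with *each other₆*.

*each other* is an anaphor, so Principle A applies: it must be bound in its binding domain.
Binding domain of *each other₆*: the embedded TP, whose subject is the editors₄.
*the athletes₁* c-commands the anaphor but is outside its binding domain → cannot satisfy Principle A.
*the pilots₂* c-commands the anaphor but is outside its binding domain → cannot satisfy Principle A.
*the engineers₃* c-commands the anaphor but is outside its binding domain → cannot satisfy Principle A.
*the editors₄* c-commands the anaphor within its binding domain → licit binder.
*the students₅* does not c-command the anaphor → cannot bind it.

{4}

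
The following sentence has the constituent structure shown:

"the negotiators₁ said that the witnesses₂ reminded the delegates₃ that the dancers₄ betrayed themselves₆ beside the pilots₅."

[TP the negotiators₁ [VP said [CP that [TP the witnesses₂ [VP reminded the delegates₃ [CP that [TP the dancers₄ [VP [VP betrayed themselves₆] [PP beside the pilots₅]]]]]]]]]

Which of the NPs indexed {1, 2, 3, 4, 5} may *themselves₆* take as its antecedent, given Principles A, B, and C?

*themselves* is an anaphor, so Principle A applies: it must be bound in its binding domain.
Binding domain of *themselves₆*: the embedded TP, whose subject is the dancers₄.
*the negotiators₁* c-commands the anaphor but is outside its binding domain → cannot satisfy Principle A.
*the witnesses₂* c-commands the anaphor but is outside its binding domain → cannot satisfy Principle A.
*the delegates₃* c-commands the anaphor but is outside its binding domain → cannot satisfy Principle A.
*the dancers₄* c-commands the anaphor within its binding domain → licit binder.
*the pilots₅* does not c-command the anaphor → cannot bind it.

{4}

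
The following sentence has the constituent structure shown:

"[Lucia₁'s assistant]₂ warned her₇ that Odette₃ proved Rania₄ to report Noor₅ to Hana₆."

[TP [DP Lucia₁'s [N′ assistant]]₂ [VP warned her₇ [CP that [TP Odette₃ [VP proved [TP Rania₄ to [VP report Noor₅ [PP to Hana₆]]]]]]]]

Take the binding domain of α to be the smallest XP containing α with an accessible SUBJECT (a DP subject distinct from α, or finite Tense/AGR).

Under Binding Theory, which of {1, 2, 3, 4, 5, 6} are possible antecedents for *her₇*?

*her* is a pronoun, so Principle B applies: it must be free in its binding domain.
Binding domain of *her₇*: the matrix TP, whose subject is [Lucia₁'s assistant]₂.
*Lucia₁* and the pronoun do not c-command one another → neither Principle B nor Principle C is at stake; coindexation permitted.
*[Lucia₁'s assistant]₂* c-commands the pronoun within its binding domain → coindexation would violate Principle B.
*Odette₃*: the pronoun c-commands this R-expression → coindexation would violate Principle C on *Odette₃*.
*Rania₄*: the pronoun c-commands this R-expression → coindexation would violate Principle C on *Rania₄*.
*Noor₅*: the pronoun c-commands this R-expression → coindexation would violate Principle C on *Noor₅*.
*Hana₆*: the pronoun c-commands this R-expression → coindexation would violate Principle C on *Hana₆*.

{1}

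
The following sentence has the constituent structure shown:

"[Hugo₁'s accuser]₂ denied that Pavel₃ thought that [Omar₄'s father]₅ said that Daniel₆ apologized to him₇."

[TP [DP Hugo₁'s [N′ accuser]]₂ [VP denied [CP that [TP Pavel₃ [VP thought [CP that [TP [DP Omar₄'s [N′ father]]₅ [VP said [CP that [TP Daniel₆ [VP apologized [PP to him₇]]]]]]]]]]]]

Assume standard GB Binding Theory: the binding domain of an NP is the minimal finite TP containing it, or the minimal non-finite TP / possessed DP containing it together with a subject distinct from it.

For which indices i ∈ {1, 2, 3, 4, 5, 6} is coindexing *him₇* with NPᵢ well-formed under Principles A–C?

*him* is a pronoun, so Principle B applies: it must be free in its binding domain.
Binding domain of *him₇*: the embedded TP, whose subject is Daniel₆.
*Hugo₁* and the pronoun do not c-command one another → neither Principle B nor Principle C is at stake; coindexation permitted.
*[Hugo₁'s accuser]₂* c-commands the pronoun but from outside its binding domain, and is not c-commanded by it → coindexation permitted.
*Pavel₃* c-commands the pronoun but from outside its binding domain, and is not c-commanded by it → coindexation permitted.
*Omar₄* and the pronoun do not c-command one another → neither Principle B nor Principle C is at stake; coindexation permitted.
*[Omar₄'s father]₅* c-commands the pronoun but from outside its binding domain, and is not c-commanded by it → coindexation permitted.
*Daniel₆* c-commands the pronoun within its binding domain → coindexation would violate Principle B.

{1, 2, 3, 4, 5}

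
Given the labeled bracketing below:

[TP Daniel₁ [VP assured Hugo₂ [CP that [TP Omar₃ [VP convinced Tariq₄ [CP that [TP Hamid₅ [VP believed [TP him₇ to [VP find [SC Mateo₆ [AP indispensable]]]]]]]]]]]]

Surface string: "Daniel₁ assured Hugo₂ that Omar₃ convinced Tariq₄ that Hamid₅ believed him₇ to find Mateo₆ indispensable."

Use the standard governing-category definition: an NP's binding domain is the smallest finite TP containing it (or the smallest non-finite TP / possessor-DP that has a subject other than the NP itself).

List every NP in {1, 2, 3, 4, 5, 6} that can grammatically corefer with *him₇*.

*him* is a pronoun, so Principle B applies: it must be free in its binding domain.
Binding domain of *him₇*: the embedded TP, whose subject is Hamid₅.
*Daniel₁* c-commands the pronoun but from outside its binding domain, and is not c-commanded by it → coindexation permitted.
*Hugo₂* c-commands the pronoun but from outside its binding domain, and is not c-commanded by it → coindexation permitted.
*Omar₃* c-commands the pronoun but from outside its binding domain, and is not c-commanded by it → coindexation permitted.
*Tariq₄* c-commands the pronoun but from outside its binding domain, and is not c-commanded by it → coindexation permitted.
*Hamid₅* c-commands the pronoun within its binding domain → coindexation would violate Principle B.
*Mateo₆*: the pronoun c-commands this R-expression → coindexation would violate Principle C on *Mateo₆*.

{1, 2, 3, 4}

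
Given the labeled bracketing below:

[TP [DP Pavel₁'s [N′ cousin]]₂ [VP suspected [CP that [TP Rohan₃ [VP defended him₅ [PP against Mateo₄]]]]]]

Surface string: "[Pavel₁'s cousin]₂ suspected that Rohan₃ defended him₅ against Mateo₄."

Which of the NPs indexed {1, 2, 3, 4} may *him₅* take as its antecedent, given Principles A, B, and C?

{1, 2}

*him* is a pronoun, so Principle B applies: it must be free in its binding domain.
Binding domain of *him₅*: the embedded TP, whose subject is Rohan₃.
*Pavel₁* and the pronoun do not c-command one another → neither Principle B nor Principle C is at stake; coindexation permitted.
*[Pavel₁'s cousin]₂* c-commands the pronoun but from outside its binding domain, and is not c-commanded by it → coindexation permitted.
*Rohan₃* c-commands the pronoun within its binding domain → coindexation would violate Principle B.
*Mateo₄*: the pronoun c-commands this R-expression → coindexation would violate Principle C on *Mateo₄*.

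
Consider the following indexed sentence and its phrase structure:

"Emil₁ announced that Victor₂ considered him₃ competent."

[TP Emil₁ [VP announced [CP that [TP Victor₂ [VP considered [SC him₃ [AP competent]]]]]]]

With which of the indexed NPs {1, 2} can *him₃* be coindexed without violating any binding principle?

{1}

*him* is a pronoun, so Principle B applies: it must be free in its binding domain.
Binding domain of *him₃*: the embedded TP, whose subject is Victor₂.
*Emil₁* c-commands the pronoun but from outside its binding domain, and is not c-commanded by it → coindexation permitted.
*Victor₂* c-commands the pronoun within its binding domain → coindexation would violate Principle B.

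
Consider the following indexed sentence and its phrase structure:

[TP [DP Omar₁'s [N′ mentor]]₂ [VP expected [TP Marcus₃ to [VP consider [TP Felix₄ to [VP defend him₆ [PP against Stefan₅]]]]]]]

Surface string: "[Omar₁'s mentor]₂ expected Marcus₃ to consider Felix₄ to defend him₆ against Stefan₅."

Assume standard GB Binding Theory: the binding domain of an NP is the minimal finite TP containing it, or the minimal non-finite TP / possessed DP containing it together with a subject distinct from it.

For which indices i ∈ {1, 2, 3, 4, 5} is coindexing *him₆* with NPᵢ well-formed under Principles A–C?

*him* is a pronoun, so Principle B applies: it must be free in its binding domain.
Binding domain of *him₆*: the embedded TP, whose subject is Felix₄.
*Omar₁* and the pronoun do not c-command one another → neither Principle B nor Principle C is at stake; coindexation permitted.
*[Omar₁'s mentor]₂* c-commands the pronoun but from outside its binding domain, and is not c-commanded by it → coindexation permitted.
*Marcus₃* c-commands the pronoun but from outside its binding domain, and is not c-commanded by it → coindexation permitted.
*Felix₄* c-commands the pronoun within its binding domain → coindexation would violate Principle B.
*Stefan₅*: the pronoun c-commands this R-expression → coindexation would violate Principle C on *Stefan₅*.

{1, 2, 3}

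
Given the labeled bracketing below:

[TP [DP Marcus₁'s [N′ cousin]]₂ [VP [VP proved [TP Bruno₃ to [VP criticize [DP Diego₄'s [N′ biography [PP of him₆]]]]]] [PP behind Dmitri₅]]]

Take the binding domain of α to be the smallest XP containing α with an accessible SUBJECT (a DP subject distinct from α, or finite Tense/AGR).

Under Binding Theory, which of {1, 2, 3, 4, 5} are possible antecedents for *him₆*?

*him* is a pronoun, so Principle B applies: it must be free in its binding domain.
Binding domain of *him₆*: the possessed DP, whose subject is Diego₄.
*Marcus₁* and the pronoun do not c-command one another → neither Principle B nor Principle C is at stake; coindexation permitted.
*[Marcus₁'s cousin]₂* c-commands the pronoun but from outside its binding domain, and is not c-commanded by it → coindexation permitted.
*Bruno₃* c-commands the pronoun but from outside its binding domain, and is not c-commanded by it → coindexation permitted.
*Diego₄* c-commands the pronoun within its binding domain → coindexation would violate Principle B.
*Dmitri₅* and the pronoun do not c-command one another → neither Principle B nor Principle C is at stake; coindexation permitted.

{1, 2, 3, 5}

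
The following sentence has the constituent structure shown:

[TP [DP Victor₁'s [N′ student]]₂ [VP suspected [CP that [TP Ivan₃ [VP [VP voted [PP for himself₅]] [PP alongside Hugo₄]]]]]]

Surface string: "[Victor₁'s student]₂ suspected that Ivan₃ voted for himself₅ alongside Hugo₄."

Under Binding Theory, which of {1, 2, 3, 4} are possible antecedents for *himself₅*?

*himself* is an anaphor, so Principle A applies: it must be bound in its binding domain.
Binding domain of *himself₅*: the embedded TP, whose subject is Ivan₃.
*Victor₁* does not c-command the anaphor → cannot bind it.
*[Victor₁'s student]₂* c-commands the anaphor but is outside its binding domain → cannot satisfy Principle A.
*Ivan₃* c-commands the anaphor within its binding domain → licit binder.
*Hugo₄* does not c-command the anaphor → cannot bind it.

{3}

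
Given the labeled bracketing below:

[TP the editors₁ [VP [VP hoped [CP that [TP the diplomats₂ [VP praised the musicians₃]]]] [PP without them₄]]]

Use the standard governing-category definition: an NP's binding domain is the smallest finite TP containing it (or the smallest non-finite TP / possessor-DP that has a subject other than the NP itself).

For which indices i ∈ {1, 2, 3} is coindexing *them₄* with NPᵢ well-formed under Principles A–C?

*them* is a pronoun, so Principle B applies: it must be free in its binding domain.
Binding domain of *them₄*: the matrix TP, whose subject is the editors₁.
*the editors₁* c-commands the pronoun within its binding domain → coindexation would violate Principle B.
*the diplomats₂* and the pronoun do not c-command one another → neither Principle B nor Principle C is at stake; coindexation permitted.
*the musicians₃* and the pronoun do not c-command one another → neither Principle B nor Principle C is at stake; coindexation permitted.

{2, 3}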